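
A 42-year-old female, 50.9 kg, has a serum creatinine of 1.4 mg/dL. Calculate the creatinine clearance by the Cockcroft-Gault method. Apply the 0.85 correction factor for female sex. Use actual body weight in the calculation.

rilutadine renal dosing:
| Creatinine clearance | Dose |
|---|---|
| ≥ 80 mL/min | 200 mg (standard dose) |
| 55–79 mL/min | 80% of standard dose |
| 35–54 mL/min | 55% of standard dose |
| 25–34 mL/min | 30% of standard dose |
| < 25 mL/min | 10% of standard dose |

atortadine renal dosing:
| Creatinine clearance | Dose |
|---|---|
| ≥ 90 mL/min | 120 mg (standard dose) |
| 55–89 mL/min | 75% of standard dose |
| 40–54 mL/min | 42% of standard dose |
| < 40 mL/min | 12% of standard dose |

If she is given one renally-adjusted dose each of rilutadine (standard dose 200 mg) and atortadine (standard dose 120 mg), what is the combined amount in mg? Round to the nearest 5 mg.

CrCl = (140 − 42) × 50.9 / (72 × 1.4) × 0.85 = 4988.2 / 100.80 × 0.85 ≈ 42.1 mL/min
CrCl ≈ 42 mL/min.
rilutadine: 35–54 mL/min → 55% of 200 mg = 110 mg.
atortadine: 40–54 mL/min → 42% of 120 mg = 50.4 mg.
Total = 110 + 50.4 = 160.4 mg.

160 mg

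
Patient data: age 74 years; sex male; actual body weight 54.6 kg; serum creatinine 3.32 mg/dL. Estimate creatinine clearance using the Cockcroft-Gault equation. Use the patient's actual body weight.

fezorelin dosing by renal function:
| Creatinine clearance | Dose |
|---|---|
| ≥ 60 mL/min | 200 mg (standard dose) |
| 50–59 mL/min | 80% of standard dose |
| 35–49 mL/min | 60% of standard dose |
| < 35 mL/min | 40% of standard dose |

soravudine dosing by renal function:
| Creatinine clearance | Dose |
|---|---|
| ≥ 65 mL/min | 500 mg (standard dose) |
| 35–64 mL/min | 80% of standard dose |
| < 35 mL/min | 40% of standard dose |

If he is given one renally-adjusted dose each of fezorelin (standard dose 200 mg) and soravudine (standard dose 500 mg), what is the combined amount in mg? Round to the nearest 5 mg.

280 mg

CrCl = (140 − 74) × 54.6 / (72 × 3.32) = 3603.6 / 239.04 ≈ 15.1 mL/min
CrCl ≈ 15 mL/min.
fezorelin: < 35 mL/min → 40% of 200 mg = 80 mg.
soravudine: < 35 mL/min → 40% of 500 mg = 200 mg.
Total = 80 + 200 = 280 mg.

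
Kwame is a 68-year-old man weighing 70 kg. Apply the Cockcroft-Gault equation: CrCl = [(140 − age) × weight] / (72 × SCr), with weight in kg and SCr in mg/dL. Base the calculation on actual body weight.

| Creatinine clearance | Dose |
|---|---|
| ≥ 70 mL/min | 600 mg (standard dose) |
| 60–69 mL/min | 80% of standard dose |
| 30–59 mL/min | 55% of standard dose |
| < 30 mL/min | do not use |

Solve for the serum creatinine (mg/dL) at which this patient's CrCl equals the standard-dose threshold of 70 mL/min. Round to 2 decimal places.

Standard dose requires CrCl ≥ 70 mL/min.
Set (140 − 68) × 70 / (72 × SCr) = 70
SCr = (140 − 68) × 70 / (72 × 70) = 1.000 mg/dL

1.00 mg/dL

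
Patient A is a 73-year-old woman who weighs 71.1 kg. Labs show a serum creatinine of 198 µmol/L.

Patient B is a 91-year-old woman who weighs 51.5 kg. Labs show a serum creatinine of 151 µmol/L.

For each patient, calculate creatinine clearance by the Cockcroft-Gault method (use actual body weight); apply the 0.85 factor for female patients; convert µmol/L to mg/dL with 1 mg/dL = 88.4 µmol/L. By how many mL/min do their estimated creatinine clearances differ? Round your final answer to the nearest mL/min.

Patient A: SCr = 198 / 88.4 = 2.24 mg/dL
Patient A: CrCl = (140 − 73) × 71.1 / (72 × 2.24) × 0.85 = 4763.7 / 161.28 × 0.85 ≈ 25.1 mL/min
Patient B: SCr = 151 / 88.4 = 1.708 mg/dL
Patient B: CrCl = (140 − 91) × 51.5 / (72 × 1.708) × 0.85 = 2523.5 / 122.98 × 0.85 ≈ 17.4 mL/min
|25.1 − 17.4| = 7.7 mL/min

8 mL/min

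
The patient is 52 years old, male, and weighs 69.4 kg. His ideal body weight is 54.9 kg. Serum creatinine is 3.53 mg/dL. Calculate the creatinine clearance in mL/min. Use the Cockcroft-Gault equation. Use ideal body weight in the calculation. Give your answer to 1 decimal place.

CrCl = (140 − 52) × 54.9 / (72 × 3.53) = 4831.2 / 254.16 ≈ 19.0 mL/min

19.0 mL/min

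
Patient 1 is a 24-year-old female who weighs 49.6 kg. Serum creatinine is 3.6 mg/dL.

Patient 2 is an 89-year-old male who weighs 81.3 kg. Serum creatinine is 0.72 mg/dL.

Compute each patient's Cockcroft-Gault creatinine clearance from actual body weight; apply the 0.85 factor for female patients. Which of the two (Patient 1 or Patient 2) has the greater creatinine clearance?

Patient 1: CrCl = (140 − 24) × 49.6 / (72 × 3.6) × 0.85 = 5753.6 / 259.20 × 0.85 ≈ 18.9 mL/min
Patient 2: CrCl = (140 − 89) × 81.3 / (72 × 0.72) = 4146.3 / 51.84 ≈ 80.0 mL/min
18.9 vs 80.0 mL/min → Patient 2 is higher.

Patient 2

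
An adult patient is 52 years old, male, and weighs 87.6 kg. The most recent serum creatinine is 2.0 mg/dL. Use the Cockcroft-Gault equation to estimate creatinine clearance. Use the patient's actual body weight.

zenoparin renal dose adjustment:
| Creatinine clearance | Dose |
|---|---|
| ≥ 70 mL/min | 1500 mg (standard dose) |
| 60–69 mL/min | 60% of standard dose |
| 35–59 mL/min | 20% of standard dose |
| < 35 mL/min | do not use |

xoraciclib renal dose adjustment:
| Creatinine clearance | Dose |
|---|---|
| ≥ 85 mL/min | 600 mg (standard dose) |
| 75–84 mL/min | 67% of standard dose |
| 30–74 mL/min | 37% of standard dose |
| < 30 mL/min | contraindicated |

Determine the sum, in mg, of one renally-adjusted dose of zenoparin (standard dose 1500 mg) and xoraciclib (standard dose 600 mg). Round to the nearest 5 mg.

CrCl = (140 − 52) × 87.6 / (72 × 2) = 7708.8 / 144.00 ≈ 53.5 mL/min
CrCl ≈ 54 mL/min.
zenoparin: 35–59 mL/min → 20% of 1500 mg = 300 mg.
xoraciclib: 30–74 mL/min → 37% of 600 mg = 222 mg.
Total = 300 + 222 = 522 mg.

520 mg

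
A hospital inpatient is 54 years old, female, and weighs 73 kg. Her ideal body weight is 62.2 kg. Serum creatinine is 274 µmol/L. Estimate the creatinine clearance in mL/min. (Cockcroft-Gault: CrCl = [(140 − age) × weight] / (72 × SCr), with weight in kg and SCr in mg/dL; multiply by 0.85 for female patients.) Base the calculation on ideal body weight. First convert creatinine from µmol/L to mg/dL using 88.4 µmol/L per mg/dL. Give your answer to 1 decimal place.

20.4 mL/min

SCr = 274 / 88.4 = 3.1 mg/dL
CrCl = (140 − 54) × 62.2 / (72 × 3.1) × 0.85 = 5349.2 / 223.20 × 0.85 ≈ 20.4 mL/min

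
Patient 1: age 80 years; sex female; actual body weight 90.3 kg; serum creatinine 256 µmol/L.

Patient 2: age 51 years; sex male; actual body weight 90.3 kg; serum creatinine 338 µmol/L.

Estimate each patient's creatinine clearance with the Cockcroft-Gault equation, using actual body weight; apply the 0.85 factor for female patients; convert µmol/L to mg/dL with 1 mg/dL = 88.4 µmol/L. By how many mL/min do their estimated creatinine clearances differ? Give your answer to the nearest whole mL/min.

7 mL/min

Patient 1: SCr = 256 / 88.4 = 2.896 mg/dL
Patient 1: CrCl = (140 − 80) × 90.3 / (72 × 2.896) × 0.85 = 5418.0 / 208.51 × 0.85 ≈ 22.1 mL/min
Patient 2: SCr = 338 / 88.4 = 3.824 mg/dL
Patient 2: CrCl = (140 − 51) × 90.3 / (72 × 3.824) = 8036.7 / 275.33 ≈ 29.2 mL/min
|22.1 − 29.2| = 7.1 mL/min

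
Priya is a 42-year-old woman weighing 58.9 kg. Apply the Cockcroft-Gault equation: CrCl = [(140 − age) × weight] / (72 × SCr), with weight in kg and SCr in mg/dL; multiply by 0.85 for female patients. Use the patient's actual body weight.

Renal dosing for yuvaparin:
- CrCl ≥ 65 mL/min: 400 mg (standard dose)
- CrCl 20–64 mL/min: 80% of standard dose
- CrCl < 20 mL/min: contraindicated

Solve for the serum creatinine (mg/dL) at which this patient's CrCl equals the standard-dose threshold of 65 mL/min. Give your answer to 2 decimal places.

1.05 mg/dL

Standard dose requires CrCl ≥ 65 mL/min.
Set (140 − 42) × 58.9 × 0.85 / (72 × SCr) = 65
SCr = (140 − 42) × 58.9 × 0.85 / (72 × 65) = 1.048 mg/dL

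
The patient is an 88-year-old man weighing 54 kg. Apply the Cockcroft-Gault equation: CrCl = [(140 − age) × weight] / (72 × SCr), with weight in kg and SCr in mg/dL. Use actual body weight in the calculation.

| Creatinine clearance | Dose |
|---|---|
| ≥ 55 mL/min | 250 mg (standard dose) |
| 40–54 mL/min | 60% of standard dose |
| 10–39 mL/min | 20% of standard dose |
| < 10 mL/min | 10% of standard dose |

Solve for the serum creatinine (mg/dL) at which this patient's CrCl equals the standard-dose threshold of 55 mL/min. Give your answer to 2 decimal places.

0.71 mg/dL

Standard dose requires CrCl ≥ 55 mL/min.
Set (140 − 88) × 54 / (72 × SCr) = 55
SCr = (140 − 88) × 54 / (72 × 55) = 0.709 mg/dL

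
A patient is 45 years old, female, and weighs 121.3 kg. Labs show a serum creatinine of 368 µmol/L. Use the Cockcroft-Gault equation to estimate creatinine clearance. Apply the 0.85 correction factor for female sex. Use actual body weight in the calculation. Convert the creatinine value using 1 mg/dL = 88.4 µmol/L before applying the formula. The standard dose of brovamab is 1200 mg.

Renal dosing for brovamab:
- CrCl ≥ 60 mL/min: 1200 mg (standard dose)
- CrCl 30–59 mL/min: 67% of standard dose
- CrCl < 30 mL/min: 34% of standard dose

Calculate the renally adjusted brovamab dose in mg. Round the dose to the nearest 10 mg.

SCr = 368 / 88.4 = 4.163 mg/dL
CrCl = (140 − 45) × 121.3 / (72 × 4.163) × 0.85 = 11523.5 / 299.74 × 0.85 ≈ 32.7 mL/min
CrCl ≈ 33 mL/min → bracket 30–59 mL/min.
67% of 1200 mg = 804 mg → 800 mg

800 mg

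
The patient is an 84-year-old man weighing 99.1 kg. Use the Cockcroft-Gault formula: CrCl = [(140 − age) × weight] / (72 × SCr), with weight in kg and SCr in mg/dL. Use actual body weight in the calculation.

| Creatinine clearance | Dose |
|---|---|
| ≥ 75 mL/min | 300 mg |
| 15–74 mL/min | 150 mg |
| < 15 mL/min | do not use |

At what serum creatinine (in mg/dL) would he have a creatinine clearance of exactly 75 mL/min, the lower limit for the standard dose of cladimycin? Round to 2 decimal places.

Standard dose requires CrCl ≥ 75 mL/min.
Set (140 − 84) × 99.1 / (72 × SCr) = 75
SCr = (140 − 84) × 99.1 / (72 × 75) = 1.028 mg/dL

1.03 mg/dL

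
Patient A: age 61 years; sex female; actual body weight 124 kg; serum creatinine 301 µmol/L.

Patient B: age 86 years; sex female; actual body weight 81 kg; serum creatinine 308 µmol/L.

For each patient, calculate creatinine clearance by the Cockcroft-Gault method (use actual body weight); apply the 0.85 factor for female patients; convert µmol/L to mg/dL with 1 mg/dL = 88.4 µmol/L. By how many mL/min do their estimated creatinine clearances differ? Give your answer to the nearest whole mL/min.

Patient A: SCr = 301 / 88.4 = 3.405 mg/dL
Patient A: CrCl = (140 − 61) × 124 / (72 × 3.405) × 0.85 = 9796.0 / 245.16 × 0.85 ≈ 34.0 mL/min
Patient B: SCr = 308 / 88.4 = 3.484 mg/dL
Patient B: CrCl = (140 − 86) × 81 / (72 × 3.484) × 0.85 = 4374.0 / 250.85 × 0.85 ≈ 14.8 mL/min
|34.0 − 14.8| = 19.2 mL/min

19 mL/min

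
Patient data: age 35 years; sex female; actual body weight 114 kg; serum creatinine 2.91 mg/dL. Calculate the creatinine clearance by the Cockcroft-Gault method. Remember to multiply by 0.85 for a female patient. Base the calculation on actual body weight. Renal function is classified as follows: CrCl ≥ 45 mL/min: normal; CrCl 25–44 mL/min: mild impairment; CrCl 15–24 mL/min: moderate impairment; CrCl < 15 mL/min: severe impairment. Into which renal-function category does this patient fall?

normal

CrCl = (140 − 35) × 114 / (72 × 2.91) × 0.85 = 11970.0 / 209.52 × 0.85 ≈ 48.6 mL/min
49 mL/min falls in the 'normal' range.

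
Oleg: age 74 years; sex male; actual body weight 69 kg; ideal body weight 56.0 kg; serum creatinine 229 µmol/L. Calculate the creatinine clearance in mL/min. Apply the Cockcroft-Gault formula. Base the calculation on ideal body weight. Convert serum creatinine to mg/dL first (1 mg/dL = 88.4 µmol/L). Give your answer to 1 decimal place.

SCr = 229 / 88.4 = 2.59 mg/dL
CrCl = (140 − 74) × 56 / (72 × 2.59) = 3696.0 / 186.48 ≈ 19.8 mL/min

19.8 mL/min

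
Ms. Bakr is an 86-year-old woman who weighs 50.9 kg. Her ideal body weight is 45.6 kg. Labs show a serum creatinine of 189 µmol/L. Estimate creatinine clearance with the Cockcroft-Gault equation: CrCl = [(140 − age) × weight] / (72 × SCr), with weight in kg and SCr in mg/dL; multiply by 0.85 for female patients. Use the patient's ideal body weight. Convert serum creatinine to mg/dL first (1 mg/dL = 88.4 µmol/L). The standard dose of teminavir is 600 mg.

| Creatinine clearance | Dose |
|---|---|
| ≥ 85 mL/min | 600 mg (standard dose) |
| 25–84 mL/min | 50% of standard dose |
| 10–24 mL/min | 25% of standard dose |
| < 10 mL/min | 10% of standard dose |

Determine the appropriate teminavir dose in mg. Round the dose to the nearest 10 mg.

150 mg

SCr = 189 / 88.4 = 2.138 mg/dL
CrCl = (140 − 86) × 45.6 / (72 × 2.138) × 0.85 = 2462.4 / 153.94 × 0.85 ≈ 13.6 mL/min
CrCl ≈ 14 mL/min → bracket 10–24 mL/min.
25% of 600 mg = 150 mg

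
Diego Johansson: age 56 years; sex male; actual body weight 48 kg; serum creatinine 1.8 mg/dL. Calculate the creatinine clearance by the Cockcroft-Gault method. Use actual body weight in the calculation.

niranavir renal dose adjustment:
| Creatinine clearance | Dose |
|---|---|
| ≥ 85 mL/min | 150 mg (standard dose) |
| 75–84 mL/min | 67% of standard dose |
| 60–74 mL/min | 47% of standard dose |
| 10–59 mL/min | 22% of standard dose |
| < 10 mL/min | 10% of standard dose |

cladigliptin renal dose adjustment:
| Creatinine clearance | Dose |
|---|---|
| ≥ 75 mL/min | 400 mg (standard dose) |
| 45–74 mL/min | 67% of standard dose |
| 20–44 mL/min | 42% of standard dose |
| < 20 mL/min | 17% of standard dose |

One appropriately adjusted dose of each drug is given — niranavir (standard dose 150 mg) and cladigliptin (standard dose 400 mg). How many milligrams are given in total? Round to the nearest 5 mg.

200 mg

CrCl = (140 − 56) × 48 / (72 × 1.8) = 4032.0 / 129.60 ≈ 31.1 mL/min
CrCl ≈ 31 mL/min.
niranavir: 10–59 mL/min → 22% of 150 mg = 33 mg.
cladigliptin: 20–44 mL/min → 42% of 400 mg = 168 mg.
Total = 33 + 168 = 201 mg.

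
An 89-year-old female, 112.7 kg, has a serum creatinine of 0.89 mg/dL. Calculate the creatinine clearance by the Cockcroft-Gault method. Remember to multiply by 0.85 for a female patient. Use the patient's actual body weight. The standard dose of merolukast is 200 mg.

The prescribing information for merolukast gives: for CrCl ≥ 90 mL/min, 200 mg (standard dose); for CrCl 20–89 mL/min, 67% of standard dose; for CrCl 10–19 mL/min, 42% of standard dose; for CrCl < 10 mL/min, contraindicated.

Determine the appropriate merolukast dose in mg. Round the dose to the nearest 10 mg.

130 mg

CrCl = (140 − 89) × 112.7 / (72 × 0.89) × 0.85 = 5747.7 / 64.08 × 0.85 ≈ 76.2 mL/min
CrCl ≈ 76 mL/min → bracket 20–89 mL/min.
67% of 200 mg = 134 mg → 130 mg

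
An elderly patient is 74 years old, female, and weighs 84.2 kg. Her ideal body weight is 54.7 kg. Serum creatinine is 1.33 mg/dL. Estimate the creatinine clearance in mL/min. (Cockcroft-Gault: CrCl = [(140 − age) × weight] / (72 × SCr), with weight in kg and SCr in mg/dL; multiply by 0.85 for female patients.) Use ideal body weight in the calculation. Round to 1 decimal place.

CrCl = (140 − 74) × 54.7 / (72 × 1.33) × 0.85 = 3610.2 / 95.76 × 0.85 ≈ 32.0 mL/min

32.0 mL/min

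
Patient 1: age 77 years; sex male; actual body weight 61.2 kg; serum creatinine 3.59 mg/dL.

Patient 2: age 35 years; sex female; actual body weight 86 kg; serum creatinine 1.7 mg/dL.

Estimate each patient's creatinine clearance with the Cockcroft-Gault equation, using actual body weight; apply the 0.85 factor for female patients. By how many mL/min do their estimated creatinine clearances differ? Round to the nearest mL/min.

Patient 1: CrCl = (140 − 77) × 61.2 / (72 × 3.59) = 3855.6 / 258.48 ≈ 14.9 mL/min
Patient 2: CrCl = (140 − 35) × 86 / (72 × 1.7) × 0.85 = 9030.0 / 122.40 × 0.85 ≈ 62.7 mL/min
|14.9 − 62.7| = 47.8 mL/min

48 mL/min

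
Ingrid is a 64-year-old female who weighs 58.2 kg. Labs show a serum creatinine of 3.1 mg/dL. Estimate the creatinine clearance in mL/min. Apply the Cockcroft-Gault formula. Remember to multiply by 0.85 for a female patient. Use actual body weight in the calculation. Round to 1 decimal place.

16.8 mL/min

CrCl = (140 − 64) × 58.2 / (72 × 3.1) × 0.85 = 4423.2 / 223.20 × 0.85 ≈ 16.8 mL/min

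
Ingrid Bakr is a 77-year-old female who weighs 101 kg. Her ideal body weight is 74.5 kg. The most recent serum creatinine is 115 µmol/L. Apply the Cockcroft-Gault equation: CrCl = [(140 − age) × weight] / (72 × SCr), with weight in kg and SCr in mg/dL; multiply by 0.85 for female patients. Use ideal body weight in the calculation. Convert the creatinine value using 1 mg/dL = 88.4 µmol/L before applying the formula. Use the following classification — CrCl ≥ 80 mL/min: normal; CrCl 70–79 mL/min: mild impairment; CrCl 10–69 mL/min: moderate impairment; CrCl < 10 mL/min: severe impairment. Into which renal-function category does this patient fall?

moderate impairment

SCr = 115 / 88.4 = 1.301 mg/dL
CrCl = (140 − 77) × 74.5 / (72 × 1.301) × 0.85 = 4693.5 / 93.67 × 0.85 ≈ 42.6 mL/min
43 mL/min falls in the 'moderate impairment' range.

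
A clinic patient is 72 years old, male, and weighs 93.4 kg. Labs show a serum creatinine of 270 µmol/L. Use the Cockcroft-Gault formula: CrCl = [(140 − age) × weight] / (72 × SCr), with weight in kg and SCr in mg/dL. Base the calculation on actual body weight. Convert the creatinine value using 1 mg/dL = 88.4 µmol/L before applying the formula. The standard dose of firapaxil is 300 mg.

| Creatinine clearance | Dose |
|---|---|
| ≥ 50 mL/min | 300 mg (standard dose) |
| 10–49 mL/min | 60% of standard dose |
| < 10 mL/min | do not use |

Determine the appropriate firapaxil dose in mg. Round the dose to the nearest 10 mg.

SCr = 270 / 88.4 = 3.054 mg/dL
CrCl = (140 − 72) × 93.4 / (72 × 3.054) = 6351.2 / 219.89 ≈ 28.9 mL/min
CrCl ≈ 29 mL/min → bracket 10–49 mL/min.
60% of 300 mg = 180 mg

180 mg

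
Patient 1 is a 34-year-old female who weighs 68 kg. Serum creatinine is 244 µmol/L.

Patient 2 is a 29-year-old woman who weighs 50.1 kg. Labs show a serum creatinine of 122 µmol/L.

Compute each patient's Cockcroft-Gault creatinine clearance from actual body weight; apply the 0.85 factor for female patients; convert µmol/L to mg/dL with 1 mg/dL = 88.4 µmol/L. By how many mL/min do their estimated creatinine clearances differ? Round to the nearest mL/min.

17 mL/min

Patient 1: SCr = 244 / 88.4 = 2.76 mg/dL
Patient 1: CrCl = (140 − 34) × 68 / (72 × 2.76) × 0.85 = 7208.0 / 198.72 × 0.85 ≈ 30.8 mL/min
Patient 2: SCr = 122 / 88.4 = 1.38 mg/dL
Patient 2: CrCl = (140 − 29) × 50.1 / (72 × 1.38) × 0.85 = 5561.1 / 99.36 × 0.85 ≈ 47.6 mL/min
|30.8 − 47.6| = 16.8 mL/min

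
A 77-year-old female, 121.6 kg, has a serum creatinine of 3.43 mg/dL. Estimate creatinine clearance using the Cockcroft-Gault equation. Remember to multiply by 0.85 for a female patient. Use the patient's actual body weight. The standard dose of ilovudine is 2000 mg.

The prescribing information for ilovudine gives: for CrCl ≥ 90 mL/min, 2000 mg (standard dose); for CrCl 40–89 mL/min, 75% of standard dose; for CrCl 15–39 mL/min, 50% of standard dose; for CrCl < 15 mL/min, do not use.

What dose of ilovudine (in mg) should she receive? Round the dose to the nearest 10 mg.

CrCl = (140 − 77) × 121.6 / (72 × 3.43) × 0.85 = 7660.8 / 246.96 × 0.85 ≈ 26.4 mL/min
CrCl ≈ 26 mL/min → bracket 15–39 mL/min.
50% of 2000 mg = 1000 mg

1000 mg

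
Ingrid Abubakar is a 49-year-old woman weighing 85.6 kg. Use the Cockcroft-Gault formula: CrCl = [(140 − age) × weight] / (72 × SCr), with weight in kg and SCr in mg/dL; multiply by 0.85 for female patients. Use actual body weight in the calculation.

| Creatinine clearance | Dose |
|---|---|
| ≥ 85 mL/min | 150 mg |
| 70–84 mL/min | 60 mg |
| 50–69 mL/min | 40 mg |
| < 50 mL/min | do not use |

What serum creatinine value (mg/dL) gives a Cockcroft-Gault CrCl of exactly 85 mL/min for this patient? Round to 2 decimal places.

1.08 mg/dL

Standard dose requires CrCl ≥ 85 mL/min.
Set (140 − 49) × 85.6 × 0.85 / (72 × SCr) = 85
SCr = (140 − 49) × 85.6 × 0.85 / (72 × 85) = 1.082 mg/dL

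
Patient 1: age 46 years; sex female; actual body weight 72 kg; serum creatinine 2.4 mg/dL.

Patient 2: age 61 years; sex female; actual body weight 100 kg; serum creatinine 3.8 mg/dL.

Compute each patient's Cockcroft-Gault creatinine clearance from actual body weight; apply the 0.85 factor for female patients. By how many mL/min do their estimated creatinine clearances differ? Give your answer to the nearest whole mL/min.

Patient 1: CrCl = (140 − 46) × 72 / (72 × 2.4) × 0.85 = 6768.0 / 172.80 × 0.85 ≈ 33.3 mL/min
Patient 2: CrCl = (140 − 61) × 100 / (72 × 3.8) × 0.85 = 7900.0 / 273.60 × 0.85 ≈ 24.5 mL/min
|33.3 − 24.5| = 8.8 mL/min

9 mL/min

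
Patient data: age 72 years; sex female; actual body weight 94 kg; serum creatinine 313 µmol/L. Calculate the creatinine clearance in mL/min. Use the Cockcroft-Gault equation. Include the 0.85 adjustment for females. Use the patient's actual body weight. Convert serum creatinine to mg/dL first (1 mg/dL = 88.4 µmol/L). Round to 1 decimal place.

SCr = 313 / 88.4 = 3.541 mg/dL
CrCl = (140 − 72) × 94 / (72 × 3.541) × 0.85 = 6392.0 / 254.95 × 0.85 ≈ 21.3 mL/min

21.3 mL/min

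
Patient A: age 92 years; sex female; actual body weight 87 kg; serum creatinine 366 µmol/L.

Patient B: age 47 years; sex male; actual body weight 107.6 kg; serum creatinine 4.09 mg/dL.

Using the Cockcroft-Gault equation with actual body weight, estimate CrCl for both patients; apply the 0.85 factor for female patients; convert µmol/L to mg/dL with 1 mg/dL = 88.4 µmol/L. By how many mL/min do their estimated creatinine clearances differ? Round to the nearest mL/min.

22 mL/min

Patient A: SCr = 366 / 88.4 = 4.14 mg/dL
Patient A: CrCl = (140 − 92) × 87 / (72 × 4.14) × 0.85 = 4176.0 / 298.08 × 0.85 ≈ 11.9 mL/min
Patient B: CrCl = (140 − 47) × 107.6 / (72 × 4.09) = 10006.8 / 294.48 ≈ 34.0 mL/min
|11.9 − 34.0| = 22.1 mL/min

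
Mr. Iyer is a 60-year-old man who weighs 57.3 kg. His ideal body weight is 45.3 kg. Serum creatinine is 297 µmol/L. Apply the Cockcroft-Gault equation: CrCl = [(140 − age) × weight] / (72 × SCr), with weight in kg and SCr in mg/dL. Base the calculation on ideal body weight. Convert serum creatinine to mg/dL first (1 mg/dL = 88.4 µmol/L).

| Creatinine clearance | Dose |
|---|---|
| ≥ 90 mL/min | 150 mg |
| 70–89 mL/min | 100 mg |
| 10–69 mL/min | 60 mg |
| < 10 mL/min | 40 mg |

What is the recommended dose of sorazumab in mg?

60 mg

SCr = 297 / 88.4 = 3.36 mg/dL
CrCl = (140 − 60) × 45.3 / (72 × 3.36) = 3624.0 / 241.92 ≈ 15.0 mL/min
CrCl ≈ 15 mL/min → bracket 10–69 mL/min.
Dose for this bracket: 60 mg.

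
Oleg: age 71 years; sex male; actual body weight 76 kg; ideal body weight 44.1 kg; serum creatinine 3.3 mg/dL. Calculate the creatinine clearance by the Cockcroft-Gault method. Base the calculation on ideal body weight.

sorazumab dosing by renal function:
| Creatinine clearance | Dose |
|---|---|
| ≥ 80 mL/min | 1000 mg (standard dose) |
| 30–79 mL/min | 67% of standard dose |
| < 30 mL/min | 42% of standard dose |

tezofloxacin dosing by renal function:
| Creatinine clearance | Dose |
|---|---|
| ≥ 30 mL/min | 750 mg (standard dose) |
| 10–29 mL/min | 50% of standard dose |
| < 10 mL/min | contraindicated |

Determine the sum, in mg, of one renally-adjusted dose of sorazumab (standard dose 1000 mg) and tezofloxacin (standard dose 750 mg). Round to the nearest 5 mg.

CrCl = (140 − 71) × 44.1 / (72 × 3.3) = 3042.9 / 237.60 ≈ 12.8 mL/min
CrCl ≈ 13 mL/min.
sorazumab: < 30 mL/min → 42% of 1000 mg = 420 mg.
tezofloxacin: 10–29 mL/min → 50% of 750 mg = 375 mg.
Total = 420 + 375 = 795 mg.

795 mg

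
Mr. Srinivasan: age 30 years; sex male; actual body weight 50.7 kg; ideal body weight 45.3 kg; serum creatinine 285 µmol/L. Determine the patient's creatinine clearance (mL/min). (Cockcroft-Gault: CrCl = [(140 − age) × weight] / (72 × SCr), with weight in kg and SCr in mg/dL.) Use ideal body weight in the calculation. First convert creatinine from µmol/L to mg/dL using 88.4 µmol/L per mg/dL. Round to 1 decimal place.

21.5 mL/min

SCr = 285 / 88.4 = 3.224 mg/dL
CrCl = (140 − 30) × 45.3 / (72 × 3.224) = 4983.0 / 232.13 ≈ 21.5 mL/min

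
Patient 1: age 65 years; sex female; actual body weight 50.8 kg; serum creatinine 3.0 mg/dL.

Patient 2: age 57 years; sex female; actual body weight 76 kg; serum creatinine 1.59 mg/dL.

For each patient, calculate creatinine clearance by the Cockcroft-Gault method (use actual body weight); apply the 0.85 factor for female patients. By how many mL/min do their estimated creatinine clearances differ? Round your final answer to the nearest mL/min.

32 mL/min

Patient 1: CrCl = (140 − 65) × 50.8 / (72 × 3) × 0.85 = 3810.0 / 216.00 × 0.85 ≈ 15.0 mL/min
Patient 2: CrCl = (140 − 57) × 76 / (72 × 1.59) × 0.85 = 6308.0 / 114.48 × 0.85 ≈ 46.8 mL/min
|15.0 − 46.8| = 31.8 mL/min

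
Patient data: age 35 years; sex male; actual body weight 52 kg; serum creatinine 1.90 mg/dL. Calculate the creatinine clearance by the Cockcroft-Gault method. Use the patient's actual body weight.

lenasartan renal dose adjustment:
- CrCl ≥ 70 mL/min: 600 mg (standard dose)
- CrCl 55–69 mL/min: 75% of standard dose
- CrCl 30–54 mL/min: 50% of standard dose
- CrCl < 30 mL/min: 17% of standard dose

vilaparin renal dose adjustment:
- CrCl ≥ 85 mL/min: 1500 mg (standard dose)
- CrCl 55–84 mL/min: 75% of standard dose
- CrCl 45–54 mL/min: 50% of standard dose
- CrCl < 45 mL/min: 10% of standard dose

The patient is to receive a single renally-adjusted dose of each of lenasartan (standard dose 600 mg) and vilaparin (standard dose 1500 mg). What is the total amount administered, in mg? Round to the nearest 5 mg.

450 mg

CrCl = (140 − 35) × 52 / (72 × 1.9) = 5460.0 / 136.80 ≈ 39.9 mL/min
CrCl ≈ 40 mL/min.
lenasartan: 30–54 mL/min → 50% of 600 mg = 300 mg.
vilaparin: < 45 mL/min → 10% of 1500 mg = 150 mg.
Total = 300 + 150 = 450 mg.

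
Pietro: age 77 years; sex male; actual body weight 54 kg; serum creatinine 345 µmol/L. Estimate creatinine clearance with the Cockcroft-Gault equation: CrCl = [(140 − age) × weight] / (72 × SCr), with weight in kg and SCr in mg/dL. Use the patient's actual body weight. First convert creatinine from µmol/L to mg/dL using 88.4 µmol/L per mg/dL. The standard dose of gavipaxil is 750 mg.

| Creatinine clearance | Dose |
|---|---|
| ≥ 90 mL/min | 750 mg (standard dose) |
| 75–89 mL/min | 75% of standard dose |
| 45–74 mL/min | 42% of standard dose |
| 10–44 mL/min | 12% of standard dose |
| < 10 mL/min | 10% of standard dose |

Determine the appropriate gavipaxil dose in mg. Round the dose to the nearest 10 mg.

SCr = 345 / 88.4 = 3.903 mg/dL
CrCl = (140 − 77) × 54 / (72 × 3.903) = 3402.0 / 281.02 ≈ 12.1 mL/min
CrCl ≈ 12 mL/min → bracket 10–44 mL/min.
12% of 750 mg = 90 mg

90 mg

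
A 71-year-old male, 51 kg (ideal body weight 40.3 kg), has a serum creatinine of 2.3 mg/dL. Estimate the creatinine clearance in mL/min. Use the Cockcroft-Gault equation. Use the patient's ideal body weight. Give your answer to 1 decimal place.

16.8 mL/min

CrCl = (140 − 71) × 40.3 / (72 × 2.3) = 2780.7 / 165.60 ≈ 16.8 mL/min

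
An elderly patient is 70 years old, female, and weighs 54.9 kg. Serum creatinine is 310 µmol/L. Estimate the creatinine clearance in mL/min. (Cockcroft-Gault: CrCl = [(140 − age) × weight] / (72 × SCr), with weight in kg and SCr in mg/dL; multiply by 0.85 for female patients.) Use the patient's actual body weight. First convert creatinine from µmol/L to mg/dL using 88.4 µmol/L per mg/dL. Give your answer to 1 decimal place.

12.9 mL/min

SCr = 310 / 88.4 = 3.507 mg/dL
CrCl = (140 − 70) × 54.9 / (72 × 3.507) × 0.85 = 3843.0 / 252.50 × 0.85 ≈ 12.9 mL/min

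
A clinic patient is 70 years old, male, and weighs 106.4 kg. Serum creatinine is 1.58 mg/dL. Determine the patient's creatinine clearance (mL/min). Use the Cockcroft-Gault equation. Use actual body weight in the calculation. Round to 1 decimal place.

CrCl = (140 − 70) × 106.4 / (72 × 1.58) = 7448.0 / 113.76 ≈ 65.5 mL/min

65.5 mL/min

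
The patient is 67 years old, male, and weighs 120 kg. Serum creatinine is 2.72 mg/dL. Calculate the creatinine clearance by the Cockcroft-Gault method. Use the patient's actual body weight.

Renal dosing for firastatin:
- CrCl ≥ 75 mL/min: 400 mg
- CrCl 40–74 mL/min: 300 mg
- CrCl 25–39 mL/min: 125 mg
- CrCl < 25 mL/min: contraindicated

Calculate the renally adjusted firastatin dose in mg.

CrCl = (140 − 67) × 120 / (72 × 2.72) = 8760.0 / 195.84 ≈ 44.7 mL/min
CrCl ≈ 45 mL/min → bracket 40–74 mL/min.
Dose for this bracket: 300 mg.

300 mg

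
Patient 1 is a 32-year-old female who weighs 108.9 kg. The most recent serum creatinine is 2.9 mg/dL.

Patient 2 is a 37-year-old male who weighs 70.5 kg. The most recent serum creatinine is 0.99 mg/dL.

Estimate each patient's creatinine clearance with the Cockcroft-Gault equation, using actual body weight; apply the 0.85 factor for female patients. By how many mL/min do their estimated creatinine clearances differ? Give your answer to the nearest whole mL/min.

Patient 1: CrCl = (140 − 32) × 108.9 / (72 × 2.9) × 0.85 = 11761.2 / 208.80 × 0.85 ≈ 47.9 mL/min
Patient 2: CrCl = (140 − 37) × 70.5 / (72 × 0.99) = 7261.5 / 71.28 ≈ 101.9 mL/min
|47.9 − 101.9| = 54.0 mL/min

54 mL/min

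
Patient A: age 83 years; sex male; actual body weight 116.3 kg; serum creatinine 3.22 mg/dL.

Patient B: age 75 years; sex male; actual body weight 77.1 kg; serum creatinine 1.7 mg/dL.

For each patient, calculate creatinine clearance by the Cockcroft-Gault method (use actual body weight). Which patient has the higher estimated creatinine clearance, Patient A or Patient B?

Patient A: CrCl = (140 − 83) × 116.3 / (72 × 3.22) = 6629.1 / 231.84 ≈ 28.6 mL/min
Patient B: CrCl = (140 − 75) × 77.1 / (72 × 1.7) = 5011.5 / 122.40 ≈ 40.9 mL/min
28.6 vs 40.9 mL/min → Patient B is higher.

Patient B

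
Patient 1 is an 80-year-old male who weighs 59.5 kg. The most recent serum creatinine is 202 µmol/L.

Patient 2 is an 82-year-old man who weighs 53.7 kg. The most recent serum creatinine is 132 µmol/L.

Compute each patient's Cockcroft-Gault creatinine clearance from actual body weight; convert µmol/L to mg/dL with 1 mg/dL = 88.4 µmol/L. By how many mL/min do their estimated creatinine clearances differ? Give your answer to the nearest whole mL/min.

Patient 1: SCr = 202 / 88.4 = 2.285 mg/dL
Patient 1: CrCl = (140 − 80) × 59.5 / (72 × 2.285) = 3570.0 / 164.52 ≈ 21.7 mL/min
Patient 2: SCr = 132 / 88.4 = 1.493 mg/dL
Patient 2: CrCl = (140 − 82) × 53.7 / (72 × 1.493) = 3114.6 / 107.50 ≈ 29.0 mL/min
|21.7 − 29.0| = 7.3 mL/min

7 mL/min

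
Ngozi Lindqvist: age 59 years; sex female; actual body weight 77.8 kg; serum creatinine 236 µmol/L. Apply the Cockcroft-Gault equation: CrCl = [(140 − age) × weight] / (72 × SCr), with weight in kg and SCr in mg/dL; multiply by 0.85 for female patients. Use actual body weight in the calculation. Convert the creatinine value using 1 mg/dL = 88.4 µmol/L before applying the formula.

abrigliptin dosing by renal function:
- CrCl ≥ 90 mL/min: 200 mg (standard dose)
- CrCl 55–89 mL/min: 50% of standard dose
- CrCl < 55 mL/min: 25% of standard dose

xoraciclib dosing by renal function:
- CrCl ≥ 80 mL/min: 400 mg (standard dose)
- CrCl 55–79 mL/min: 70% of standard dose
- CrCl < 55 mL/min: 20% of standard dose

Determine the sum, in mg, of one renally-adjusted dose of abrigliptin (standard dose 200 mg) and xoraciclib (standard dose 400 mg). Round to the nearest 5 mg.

130 mg

SCr = 236 / 88.4 = 2.67 mg/dL
CrCl = (140 − 59) × 77.8 / (72 × 2.67) × 0.85 = 6301.8 / 192.24 × 0.85 ≈ 27.9 mL/min
CrCl ≈ 28 mL/min.
abrigliptin: < 55 mL/min → 25% of 200 mg = 50 mg.
xoraciclib: < 55 mL/min → 20% of 400 mg = 80 mg.
Total = 50 + 80 = 130 mg.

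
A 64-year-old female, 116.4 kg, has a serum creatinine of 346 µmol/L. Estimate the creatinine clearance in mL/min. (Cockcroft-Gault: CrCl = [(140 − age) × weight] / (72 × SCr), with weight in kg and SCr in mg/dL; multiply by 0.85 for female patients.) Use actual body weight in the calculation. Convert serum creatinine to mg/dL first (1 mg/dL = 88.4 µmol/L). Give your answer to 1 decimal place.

26.7 mL/min

SCr = 346 / 88.4 = 3.914 mg/dL
CrCl = (140 − 64) × 116.4 / (72 × 3.914) × 0.85 = 8846.4 / 281.81 × 0.85 ≈ 26.7 mL/min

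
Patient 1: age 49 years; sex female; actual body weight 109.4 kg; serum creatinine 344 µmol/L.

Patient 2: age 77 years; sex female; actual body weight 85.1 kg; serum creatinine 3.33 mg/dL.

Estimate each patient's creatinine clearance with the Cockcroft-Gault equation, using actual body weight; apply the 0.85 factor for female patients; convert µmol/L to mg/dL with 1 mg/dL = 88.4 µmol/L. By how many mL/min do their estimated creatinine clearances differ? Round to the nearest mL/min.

11 mL/min

Patient 1: SCr = 344 / 88.4 = 3.891 mg/dL
Patient 1: CrCl = (140 − 49) × 109.4 / (72 × 3.891) × 0.85 = 9955.4 / 280.15 × 0.85 ≈ 30.2 mL/min
Patient 2: CrCl = (140 − 77) × 85.1 / (72 × 3.33) × 0.85 = 5361.3 / 239.76 × 0.85 ≈ 19.0 mL/min
|30.2 − 19.0| = 11.2 mL/min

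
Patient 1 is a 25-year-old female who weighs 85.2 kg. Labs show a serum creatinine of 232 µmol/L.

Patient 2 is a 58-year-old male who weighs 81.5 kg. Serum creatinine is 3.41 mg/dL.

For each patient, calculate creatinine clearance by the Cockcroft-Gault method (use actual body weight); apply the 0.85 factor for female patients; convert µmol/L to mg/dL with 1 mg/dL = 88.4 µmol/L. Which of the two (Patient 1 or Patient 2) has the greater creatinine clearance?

Patient 1: SCr = 232 / 88.4 = 2.624 mg/dL
Patient 1: CrCl = (140 − 25) × 85.2 / (72 × 2.624) × 0.85 = 9798.0 / 188.93 × 0.85 ≈ 44.1 mL/min
Patient 2: CrCl = (140 − 58) × 81.5 / (72 × 3.41) = 6683.0 / 245.52 ≈ 27.2 mL/min
44.1 vs 27.2 mL/min → Patient 1 is higher.

Patient 1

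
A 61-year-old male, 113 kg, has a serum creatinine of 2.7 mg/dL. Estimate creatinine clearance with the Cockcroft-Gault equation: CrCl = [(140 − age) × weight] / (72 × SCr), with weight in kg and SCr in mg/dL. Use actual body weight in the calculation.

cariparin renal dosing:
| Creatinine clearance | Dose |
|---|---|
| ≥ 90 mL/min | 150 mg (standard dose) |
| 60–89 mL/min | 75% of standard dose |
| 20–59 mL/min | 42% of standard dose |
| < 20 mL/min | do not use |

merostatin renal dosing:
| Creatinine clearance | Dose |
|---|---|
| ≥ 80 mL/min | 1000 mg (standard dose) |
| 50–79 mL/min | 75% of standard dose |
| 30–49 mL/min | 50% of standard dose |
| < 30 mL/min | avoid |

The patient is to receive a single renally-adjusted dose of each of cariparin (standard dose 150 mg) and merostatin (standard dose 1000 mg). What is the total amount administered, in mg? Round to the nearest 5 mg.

565 mg

CrCl = (140 − 61) × 113 / (72 × 2.7) = 8927.0 / 194.40 ≈ 45.9 mL/min
CrCl ≈ 46 mL/min.
cariparin: 20–59 mL/min → 42% of 150 mg = 63 mg.
merostatin: 30–49 mL/min → 50% of 1000 mg = 500 mg.
Total = 63 + 500 = 563 mg.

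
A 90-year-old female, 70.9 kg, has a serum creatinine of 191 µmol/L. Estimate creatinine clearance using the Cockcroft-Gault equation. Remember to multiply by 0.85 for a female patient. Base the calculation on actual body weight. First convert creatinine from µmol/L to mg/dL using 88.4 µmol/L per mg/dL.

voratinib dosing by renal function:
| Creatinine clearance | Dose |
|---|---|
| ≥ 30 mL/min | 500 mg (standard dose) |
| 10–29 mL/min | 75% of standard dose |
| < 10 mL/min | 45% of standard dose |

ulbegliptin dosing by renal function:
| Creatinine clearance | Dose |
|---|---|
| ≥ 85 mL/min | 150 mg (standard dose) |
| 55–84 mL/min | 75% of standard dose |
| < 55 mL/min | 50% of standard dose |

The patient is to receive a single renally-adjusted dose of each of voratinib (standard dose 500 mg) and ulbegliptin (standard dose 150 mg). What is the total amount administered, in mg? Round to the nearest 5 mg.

450 mg

SCr = 191 / 88.4 = 2.161 mg/dL
CrCl = (140 − 90) × 70.9 / (72 × 2.161) × 0.85 = 3545.0 / 155.59 × 0.85 ≈ 19.4 mL/min
CrCl ≈ 19 mL/min.
voratinib: 10–29 mL/min → 75% of 500 mg = 375 mg.
ulbegliptin: < 55 mL/min → 50% of 150 mg = 75 mg.
Total = 375 + 75 = 450 mg.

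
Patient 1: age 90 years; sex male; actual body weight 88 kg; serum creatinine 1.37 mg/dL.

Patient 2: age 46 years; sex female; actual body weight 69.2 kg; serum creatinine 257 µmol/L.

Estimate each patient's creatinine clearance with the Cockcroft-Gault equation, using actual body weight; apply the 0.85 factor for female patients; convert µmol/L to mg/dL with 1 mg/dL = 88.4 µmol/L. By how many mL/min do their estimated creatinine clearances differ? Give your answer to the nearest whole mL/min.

Patient 1: CrCl = (140 − 90) × 88 / (72 × 1.37) = 4400.0 / 98.64 ≈ 44.6 mL/min
Patient 2: SCr = 257 / 88.4 = 2.907 mg/dL
Patient 2: CrCl = (140 − 46) × 69.2 / (72 × 2.907) × 0.85 = 6504.8 / 209.30 × 0.85 ≈ 26.4 mL/min
|44.6 − 26.4| = 18.2 mL/min

18 mL/min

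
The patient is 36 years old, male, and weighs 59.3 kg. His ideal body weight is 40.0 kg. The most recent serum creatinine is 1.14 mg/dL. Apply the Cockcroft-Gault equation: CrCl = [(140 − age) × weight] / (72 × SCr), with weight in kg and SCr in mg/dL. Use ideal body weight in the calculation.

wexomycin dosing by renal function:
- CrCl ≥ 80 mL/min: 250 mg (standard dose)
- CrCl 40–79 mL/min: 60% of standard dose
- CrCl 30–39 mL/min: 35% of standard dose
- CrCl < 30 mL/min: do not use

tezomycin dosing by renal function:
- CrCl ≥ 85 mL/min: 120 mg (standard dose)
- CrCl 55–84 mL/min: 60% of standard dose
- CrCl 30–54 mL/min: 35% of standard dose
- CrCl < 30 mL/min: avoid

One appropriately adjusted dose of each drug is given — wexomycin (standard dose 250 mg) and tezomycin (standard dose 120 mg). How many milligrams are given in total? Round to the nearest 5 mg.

190 mg

CrCl = (140 − 36) × 40 / (72 × 1.14) = 4160.0 / 82.08 ≈ 50.7 mL/min
CrCl ≈ 51 mL/min.
wexomycin: 40–79 mL/min → 60% of 250 mg = 150 mg.
tezomycin: 30–54 mL/min → 35% of 120 mg = 42 mg.
Total = 150 + 42 = 192 mg.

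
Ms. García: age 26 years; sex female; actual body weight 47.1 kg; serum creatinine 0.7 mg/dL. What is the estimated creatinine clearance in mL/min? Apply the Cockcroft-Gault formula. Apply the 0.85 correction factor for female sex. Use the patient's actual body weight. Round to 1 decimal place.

CrCl = (140 − 26) × 47.1 / (72 × 0.7) × 0.85 = 5369.4 / 50.40 × 0.85 ≈ 90.6 mL/min

90.6 mL/min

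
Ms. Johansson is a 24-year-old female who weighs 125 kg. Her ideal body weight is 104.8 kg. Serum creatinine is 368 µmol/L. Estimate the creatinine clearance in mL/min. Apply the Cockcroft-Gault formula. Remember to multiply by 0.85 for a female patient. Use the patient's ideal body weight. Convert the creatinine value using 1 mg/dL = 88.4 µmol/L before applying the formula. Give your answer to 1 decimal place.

34.5 mL/min

SCr = 368 / 88.4 = 4.163 mg/dL
CrCl = (140 − 24) × 104.8 / (72 × 4.163) × 0.85 = 12156.8 / 299.74 × 0.85 ≈ 34.5 mL/min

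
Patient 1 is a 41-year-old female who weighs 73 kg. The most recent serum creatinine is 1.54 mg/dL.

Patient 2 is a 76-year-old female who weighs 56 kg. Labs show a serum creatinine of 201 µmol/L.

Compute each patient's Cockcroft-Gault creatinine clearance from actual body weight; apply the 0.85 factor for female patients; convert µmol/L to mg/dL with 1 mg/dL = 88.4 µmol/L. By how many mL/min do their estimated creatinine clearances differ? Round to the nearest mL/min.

37 mL/min

Patient 1: CrCl = (140 − 41) × 73 / (72 × 1.54) × 0.85 = 7227.0 / 110.88 × 0.85 ≈ 55.4 mL/min
Patient 2: SCr = 201 / 88.4 = 2.274 mg/dL
Patient 2: CrCl = (140 − 76) × 56 / (72 × 2.274) × 0.85 = 3584.0 / 163.73 × 0.85 ≈ 18.6 mL/min
|55.4 − 18.6| = 36.8 mL/min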